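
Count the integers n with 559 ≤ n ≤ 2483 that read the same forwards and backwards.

The integers in [559, 2483] that read the same forwards and backwards: 565, 575, 585, 595, 606, 616, …, 2332, 2442.
59 qualify.

59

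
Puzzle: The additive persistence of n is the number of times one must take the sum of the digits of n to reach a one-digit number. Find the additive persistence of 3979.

3

3979 → 28 → 10 → 1 (3 steps)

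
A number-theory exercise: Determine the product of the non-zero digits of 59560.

5×9×5×6 = 1350

1350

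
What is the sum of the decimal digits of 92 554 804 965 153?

66

9+2+5+5+4+8+0+4+9+6+5+1+5+3 = 66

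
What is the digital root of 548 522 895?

5+4+8+5+2+2+8+9+5 = 48
4+8 = 12
1+2 = 3

3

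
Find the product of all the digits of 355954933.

1093500

3×5×5×9×5×4×9×3×3 = 1093500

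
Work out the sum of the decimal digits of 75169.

7+5+1+6+9 = 28

28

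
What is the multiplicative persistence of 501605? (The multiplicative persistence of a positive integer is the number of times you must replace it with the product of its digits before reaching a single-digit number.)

1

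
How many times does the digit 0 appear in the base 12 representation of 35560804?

1

35560804 in base 12 is BAAB204.
The digit 0 appears 1 time.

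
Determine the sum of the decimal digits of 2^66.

109

2^66 = 73786976294838206464
Sum of its 20 digits: 109.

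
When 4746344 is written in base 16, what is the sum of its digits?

44

4746344 in base 16 is 486C68.
Digit sum: 4+8+6+12+6+8 = 44.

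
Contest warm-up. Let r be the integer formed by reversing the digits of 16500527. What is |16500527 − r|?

Reverse of 16500527 is 72500561.
|16500527 − 72500561| = 56000034

56000034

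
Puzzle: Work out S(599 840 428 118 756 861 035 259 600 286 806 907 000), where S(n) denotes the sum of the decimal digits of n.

5+9+9+8+4+0+4+2+8+1+1+8+7+5+6+8+6+1+0+3+5+2+5+9+6+0+0+2+8+6+8+0+6+9+0+7+0+0+0 = 168

168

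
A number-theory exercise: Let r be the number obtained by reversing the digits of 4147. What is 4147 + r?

Reverse of 4147 is 7414.
4147 + 7414 = 11561

11561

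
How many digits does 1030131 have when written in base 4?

10

1030131 in base 4 is 3323133303, which has 10 digits.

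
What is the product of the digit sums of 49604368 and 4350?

480

S(49604368) = 4+9+6+0+4+3+6+8 = 40.
S(4350) = 4+3+5+0 = 12.
40 · 12 = 480.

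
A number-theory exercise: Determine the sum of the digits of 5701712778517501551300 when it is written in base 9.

92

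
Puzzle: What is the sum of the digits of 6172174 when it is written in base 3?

16

6172174 in base 3 is 102121120122001.
Digit sum: 1+0+2+1+2+1+1+2+0+1+2+2+0+0+1 = 16.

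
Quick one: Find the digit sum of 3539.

3+5+3+9 = 20

20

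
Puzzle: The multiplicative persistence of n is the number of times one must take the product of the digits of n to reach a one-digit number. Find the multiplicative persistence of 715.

3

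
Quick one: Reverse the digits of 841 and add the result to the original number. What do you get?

989

Reverse of 841 is 148.
841 + 148 = 989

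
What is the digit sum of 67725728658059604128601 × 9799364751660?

180

67725728658059604128601 × 9799364751660 = 663669118192278797669146049068227660
Sum of its 36 digits: 180.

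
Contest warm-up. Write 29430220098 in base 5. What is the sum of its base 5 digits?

29430220098 in base 5 is 440233114020343.
Digit sum: 4+4+0+2+3+3+1+1+4+0+2+0+3+4+3 = 34.

34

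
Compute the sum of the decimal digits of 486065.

4+8+6+0+6+5 = 29

29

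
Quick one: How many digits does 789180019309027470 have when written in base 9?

19

789180019309027470 in base 9 is 5227886500860807213, which has 19 digits.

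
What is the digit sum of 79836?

7+9+8+3+6 = 33

33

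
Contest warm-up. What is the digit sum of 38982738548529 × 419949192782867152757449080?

180

38982738548529 × 419949192782867152757449080 = 16370769585920311872742951468871826403320
Sum of its 41 digits: 180.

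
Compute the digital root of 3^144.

The digital root of n equals n mod 9 (or 9 when 9 | n), so we need 3^144 mod 9.
3^144 ≡ 0 (mod 9), so the digital root is 9.

9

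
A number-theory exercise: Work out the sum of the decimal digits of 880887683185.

8+8+0+8+8+7+6+8+3+1+8+5 = 70

70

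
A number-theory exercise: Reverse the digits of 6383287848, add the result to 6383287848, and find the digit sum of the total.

42

Reversal of 6383287848 is 8487823836; 6383287848 + 8487823836 = 14871111684.
Digit sum of 14871111684: 1+4+8+7+1+1+1+1+6+8+4 = 42.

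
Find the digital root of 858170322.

9

8+5+8+1+7+0+3+2+2 = 36
3+6 = 9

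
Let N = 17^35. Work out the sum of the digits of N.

215

17^35 = 11633549665058175578832094238737833478284593
Sum of its 44 digits: 215.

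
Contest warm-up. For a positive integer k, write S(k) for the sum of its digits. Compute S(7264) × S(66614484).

S(7264) = 7+2+6+4 = 19.
S(66614484) = 6+6+6+1+4+4+8+4 = 39.
19 · 39 = 741.

741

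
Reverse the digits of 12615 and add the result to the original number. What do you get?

Reverse of 12615 is 51621.
12615 + 51621 = 64236

64236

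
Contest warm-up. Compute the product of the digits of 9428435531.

518400

9×4×2×8×4×3×5×5×3×1 = 518400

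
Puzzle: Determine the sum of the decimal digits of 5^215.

713

5^215 = 1899113549151959749494648453912391430844193166723988993255955998165801646128962231806623786354282720018605526597632593421849378501065075397491455078125
Sum of its 151 digits: 713.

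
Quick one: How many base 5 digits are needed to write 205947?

8

205947 in base 5 is 23042242, which has 8 digits.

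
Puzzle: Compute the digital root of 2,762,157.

3

2+7+6+2+1+5+7 = 30
3+0 = 3
(Equivalently, 2,762,157 mod 9 = 3.)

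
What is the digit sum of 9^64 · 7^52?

9^64 · 7^52 = 1039007505661750615800529134417563330152851335052427601981607921670338454444823750768329756103046676360161
Sum of its 106 digits: 414.

414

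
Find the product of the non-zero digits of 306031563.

3×6×3×1×5×6×3 = 4860

4860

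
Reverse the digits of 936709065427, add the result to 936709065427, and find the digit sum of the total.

62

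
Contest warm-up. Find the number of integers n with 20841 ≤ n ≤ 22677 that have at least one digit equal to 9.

507

The integers in [20841, 22677] that have at least one digit equal to 9: 20849, 20859, 20869, 20879, 20889, 20890, …, 22659, 22669.
507 qualify.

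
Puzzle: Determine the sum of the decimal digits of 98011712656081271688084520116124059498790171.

181

9+8+0+1+1+7+1+2+6+5+6+0+8+1+2+7+1+6+8+8+0+8+4+5+2+0+1+1+6+1+2+4+0+5+9+4+9+8+7+9+0+1+7+1 = 181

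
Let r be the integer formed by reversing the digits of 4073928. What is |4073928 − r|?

4219776

Reverse of 4073928 is 8293704.
|4073928 − 8293704| = 4219776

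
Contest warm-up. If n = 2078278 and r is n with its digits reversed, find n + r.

10806980

Reverse of 2078278 is 8728702.
2078278 + 8728702 = 10806980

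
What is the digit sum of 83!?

83! = 39455239697206586511897471180120610571436503407643446275224357528369751562996629334879591940103770870906880000000000000000000
Sum of its 125 digits: 486.

486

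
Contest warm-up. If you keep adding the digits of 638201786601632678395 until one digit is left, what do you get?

7

6+3+8+2+0+1+7+8+6+6+0+1+6+3+2+6+7+8+3+9+5 = 97
9+7 = 16
1+6 = 7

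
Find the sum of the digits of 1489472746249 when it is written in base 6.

29

1489472746249 in base 6 is 3100130534102321.
Digit sum: 3+1+0+0+1+3+0+5+3+4+1+0+2+3+2+1 = 29.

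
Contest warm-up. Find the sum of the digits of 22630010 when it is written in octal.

22630010 in base 8 is 126247172.
Digit sum: 1+2+6+2+4+7+1+7+2 = 32.

32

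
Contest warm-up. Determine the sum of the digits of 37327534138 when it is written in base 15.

62

37327534138 in base 15 is E870901AD.
Digit sum: 14+8+7+0+9+0+1+10+13 = 62.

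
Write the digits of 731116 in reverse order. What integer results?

611137

Reversing 731116 gives 611137.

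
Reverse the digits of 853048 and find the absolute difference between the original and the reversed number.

Reverse of 853048 is 840358.
|853048 − 840358| = 12690

12690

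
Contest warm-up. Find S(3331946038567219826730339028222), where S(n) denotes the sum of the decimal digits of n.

3+3+3+1+9+4+6+0+3+8+5+6+7+2+1+9+8+2+6+7+3+0+3+3+9+0+2+8+2+2+2 = 127

127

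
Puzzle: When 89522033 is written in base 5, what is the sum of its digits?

21

89522033 in base 5 is 140404201113.
Digit sum: 1+4+0+4+0+4+2+0+1+1+1+3 = 21.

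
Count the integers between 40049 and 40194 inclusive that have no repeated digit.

The integers in [40049, 40194] that have no repeated digit: 40123, 40125, 40126, 40127, 40128, 40129, …, 40192, 40193.
38 qualify.

38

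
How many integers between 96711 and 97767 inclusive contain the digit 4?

286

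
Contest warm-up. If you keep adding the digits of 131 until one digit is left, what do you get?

1+3+1 = 5
(Equivalently, 131 mod 9 = 5.)

5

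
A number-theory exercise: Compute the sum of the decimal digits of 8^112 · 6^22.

8^112 · 6^22 = 18424938696075119272456167967973769817916789726088260934676167742139943370142326405257261173986505346880692628116996096
Sum of its 119 digits: 585.

585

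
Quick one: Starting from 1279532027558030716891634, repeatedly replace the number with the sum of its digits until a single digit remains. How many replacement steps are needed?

2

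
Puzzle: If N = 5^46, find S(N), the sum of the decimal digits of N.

5^46 = 142108547152020037174224853515625
Sum of its 33 digits: 112.

112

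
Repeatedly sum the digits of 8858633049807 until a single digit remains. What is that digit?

8+8+5+8+6+3+3+0+4+9+8+0+7 = 69
6+9 = 15
1+5 = 6
(Equivalently, 8858633049807 mod 9 = 6.)

6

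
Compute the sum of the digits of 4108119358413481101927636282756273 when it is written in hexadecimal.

213

4108119358413481101927636282756273 in base 16 is CA8BC18F555AA476BA04D271CCB1.
Digit sum: 12+10+8+11+12+1+8+15+5+5+5+10+10+4+7+6+11+10+0+4+13+2+7+1+12+12+11+1 = 213.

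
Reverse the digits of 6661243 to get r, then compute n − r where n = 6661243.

3239577

Reverse of 6661243 is 3421666.
6661243 − 3421666 = 3239577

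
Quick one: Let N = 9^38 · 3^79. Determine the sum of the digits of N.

9^38 · 3^79 = 89907201863535854420702290135762284537312963394702682637089810488324824507
Sum of its 74 digits: 324.

324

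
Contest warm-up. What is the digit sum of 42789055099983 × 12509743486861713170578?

42789055099983 × 12509743486861713170578 = 535280103345979305296981091723900174
Sum of its 36 digits: 150.

150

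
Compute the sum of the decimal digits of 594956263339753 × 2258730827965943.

128

594956263339753 × 2258730827965943 = 1343846053296923913544922032079
Sum of its 31 digits: 128.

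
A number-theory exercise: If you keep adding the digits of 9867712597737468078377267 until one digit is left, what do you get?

9+8+6+7+7+1+2+5+9+7+7+3+7+4+6+8+0+7+8+3+7+7+2+6+7 = 143
1+4+3 = 8

8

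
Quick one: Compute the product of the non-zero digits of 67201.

6×7×2×1 = 84

84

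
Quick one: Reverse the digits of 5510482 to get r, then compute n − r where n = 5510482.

2670327

Reverse of 5510482 is 2840155.
5510482 − 2840155 = 2670327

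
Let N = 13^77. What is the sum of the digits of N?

13^77 = 59379717571748521322244885951525396909802021751143365394748435217661338449728339899133
Sum of its 86 digits: 403.

403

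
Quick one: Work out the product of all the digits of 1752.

1×7×5×2 = 70

70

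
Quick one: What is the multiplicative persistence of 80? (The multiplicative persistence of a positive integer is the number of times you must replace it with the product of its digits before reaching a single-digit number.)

1

80 → 0 (1 step)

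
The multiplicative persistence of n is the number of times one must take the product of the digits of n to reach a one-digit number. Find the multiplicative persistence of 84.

84 → 32 → 6 (2 steps)

2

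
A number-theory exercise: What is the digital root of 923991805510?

7

9+2+3+9+9+1+8+0+5+5+1+0 = 52
5+2 = 7
(Equivalently, 923991805510 mod 9 = 7.)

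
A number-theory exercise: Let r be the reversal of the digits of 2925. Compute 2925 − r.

Reverse of 2925 is 5292.
2925 − 5292 = -2367

-2367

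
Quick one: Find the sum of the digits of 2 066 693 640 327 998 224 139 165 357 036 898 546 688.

199

2+0+6+6+6+9+3+6+4+0+3+2+7+9+9+8+2+2+4+1+3+9+1+6+5+3+5+7+0+3+6+8+9+8+5+4+6+6+8+8 = 199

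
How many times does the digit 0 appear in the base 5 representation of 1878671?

1878671 in base 5 is 440104141.
The digit 0 appears 2 times.

2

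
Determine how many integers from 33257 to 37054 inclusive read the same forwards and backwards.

37

The integers in [33257, 37054] that read the same forwards and backwards: 33333, 33433, 33533, 33633, 33733, 33833, …, 36863, 36963.
37 qualify.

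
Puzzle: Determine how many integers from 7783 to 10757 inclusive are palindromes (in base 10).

30

The integers in [7783, 10757] that are palindromes (in base 10): 7887, 7997, 8008, 8118, 8228, 8338, …, 10601, 10701.
30 qualify.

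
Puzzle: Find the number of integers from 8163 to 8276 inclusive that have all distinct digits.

The integers in [8163, 8276] that have all distinct digits: 8163, 8164, 8165, 8167, 8169, 8170, …, 8275, 8276.
67 qualify.

67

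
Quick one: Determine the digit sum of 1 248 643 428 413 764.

67

1+2+4+8+6+4+3+4+2+8+4+1+3+7+6+4 = 67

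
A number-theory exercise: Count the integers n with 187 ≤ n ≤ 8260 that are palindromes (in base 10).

154

The integers in [187, 8260] that are palindromes (in base 10): 191, 202, 212, 222, 232, 242, …, 8118, 8228.
154 qualify.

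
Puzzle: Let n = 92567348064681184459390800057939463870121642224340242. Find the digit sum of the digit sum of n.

4

First digit sum: 220.
2+2+0 = 4.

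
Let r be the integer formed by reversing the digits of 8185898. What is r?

8985818

Reversing 8185898 gives 8985818.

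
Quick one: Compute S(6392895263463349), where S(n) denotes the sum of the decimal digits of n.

82

6+3+9+2+8+9+5+2+6+3+4+6+3+3+4+9 = 82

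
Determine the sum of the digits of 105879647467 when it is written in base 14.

105879647467 in base 14 is 51A5CA14DD.
Digit sum: 5+1+10+5+12+10+1+4+13+13 = 74.

74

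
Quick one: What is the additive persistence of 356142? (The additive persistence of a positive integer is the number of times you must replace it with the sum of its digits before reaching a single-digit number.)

356142 → 21 → 3 (2 steps)

2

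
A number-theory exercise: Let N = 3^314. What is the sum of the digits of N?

684

3^314 = 654747700701377386126856657861679570529800895801424573182559133258946484061065580876771978236269380302819031314362546968961704181923607153180171236969
Sum of its 150 digits: 684.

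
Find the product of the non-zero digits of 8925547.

100800

8×9×2×5×5×4×7 = 100800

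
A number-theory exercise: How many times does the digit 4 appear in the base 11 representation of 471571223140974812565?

3

471571223140974812565 in base 11 is 778A84464900A5981726.
The digit 4 appears 3 times.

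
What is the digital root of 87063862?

8+7+0+6+3+8+6+2 = 40
4+0 = 4
(Equivalently, 87063862 mod 9 = 4.)

4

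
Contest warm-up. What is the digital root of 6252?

6+2+5+2 = 15
1+5 = 6

6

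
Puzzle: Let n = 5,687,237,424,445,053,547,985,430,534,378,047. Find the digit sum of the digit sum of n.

First digit sum: 155.
1+5+5 = 11.

11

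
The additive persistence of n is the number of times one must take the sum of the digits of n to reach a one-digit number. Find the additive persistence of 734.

2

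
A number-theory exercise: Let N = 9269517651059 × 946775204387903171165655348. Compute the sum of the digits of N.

9269517651059 × 946775204387903171165655348 = 8776149468658660833057802780367321213532
Sum of its 40 digits: 180.

180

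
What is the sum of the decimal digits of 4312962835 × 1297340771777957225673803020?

154

4312962835 × 1297340771777957225673803020 = 5595382533008546386550820258370761700
Sum of its 37 digits: 154.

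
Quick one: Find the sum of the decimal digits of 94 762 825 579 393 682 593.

112

9+4+7+6+2+8+2+5+5+7+9+3+9+3+6+8+2+5+9+3 = 112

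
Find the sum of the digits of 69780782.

47

6+9+7+8+0+7+8+2 = 47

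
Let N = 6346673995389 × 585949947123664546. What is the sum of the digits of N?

141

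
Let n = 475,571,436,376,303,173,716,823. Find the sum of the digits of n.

4+7+5+5+7+1+4+3+6+3+7+6+3+0+3+1+7+3+7+1+6+8+2+3 = 102

102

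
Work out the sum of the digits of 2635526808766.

64

2+6+3+5+5+2+6+8+0+8+7+6+6 = 64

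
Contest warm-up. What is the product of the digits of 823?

8×2×3 = 48

48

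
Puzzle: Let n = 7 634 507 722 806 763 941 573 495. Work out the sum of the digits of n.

120

7+6+3+4+5+0+7+7+2+2+8+0+6+7+6+3+9+4+1+5+7+3+4+9+5 = 120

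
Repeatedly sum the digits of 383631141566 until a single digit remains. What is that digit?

2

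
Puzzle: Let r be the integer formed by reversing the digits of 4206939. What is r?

Reversing 4206939 gives 9396024.

9396024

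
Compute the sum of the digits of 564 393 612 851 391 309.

78

5+6+4+3+9+3+6+1+2+8+5+1+3+9+1+3+0+9 = 78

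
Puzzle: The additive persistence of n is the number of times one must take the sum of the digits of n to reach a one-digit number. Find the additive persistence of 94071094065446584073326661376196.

94071094065446584073326661376196 → 142 → 7 (2 steps)

2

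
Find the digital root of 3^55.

The digital root of n equals n mod 9 (or 9 when 9 | n), so we need 3^55 mod 9.
3^55 ≡ 0 (mod 9), so the digital root is 9.

9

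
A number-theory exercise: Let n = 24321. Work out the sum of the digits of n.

12

2+4+3+2+1 = 12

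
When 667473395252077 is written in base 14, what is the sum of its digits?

667473395252077 in base 14 is BAB7C558A8C21.
Digit sum: 11+10+11+7+12+5+5+8+10+8+12+2+1 = 102.

102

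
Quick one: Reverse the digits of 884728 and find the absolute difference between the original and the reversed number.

57240

Reverse of 884728 is 827488.
|884728 − 827488| = 57240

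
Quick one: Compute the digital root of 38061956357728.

7

3+8+0+6+1+9+5+6+3+5+7+7+2+8 = 70
7+0 = 7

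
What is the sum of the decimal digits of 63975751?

43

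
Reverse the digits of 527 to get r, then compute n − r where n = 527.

-198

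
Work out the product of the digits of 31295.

270

3×1×2×9×5 = 270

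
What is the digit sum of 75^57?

531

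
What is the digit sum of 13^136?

13^136 = 31354213678733635911164650912479057287232380108133268143361865784085839771102774695632601950948771908816812831552943801338010611629529997455360988164641
Sum of its 152 digits: 670.

670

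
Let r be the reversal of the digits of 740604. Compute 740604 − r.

334557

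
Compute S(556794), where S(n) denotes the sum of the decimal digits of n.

36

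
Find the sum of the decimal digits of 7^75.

262

7^75 = 2411865032257058775038130904326570702735480588505508642005857943
Sum of its 64 digits: 262.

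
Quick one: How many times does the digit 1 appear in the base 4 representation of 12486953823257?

12486953823257 in base 4 is 2311231120130212300121.
The digit 1 appears 8 times.

8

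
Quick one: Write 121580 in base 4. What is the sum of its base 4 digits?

17

121580 in base 4 is 131223230.
Digit sum: 1+3+1+2+2+3+2+3+0 = 17.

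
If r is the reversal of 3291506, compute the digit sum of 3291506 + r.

Reversal of 3291506 is 6051923; 3291506 + 6051923 = 9343429.
Digit sum of 9343429: 9+3+4+3+4+2+9 = 34.

34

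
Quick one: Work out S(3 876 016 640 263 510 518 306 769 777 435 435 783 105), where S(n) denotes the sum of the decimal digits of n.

3+8+7+6+0+1+6+6+4+0+2+6+3+5+1+0+5+1+8+3+0+6+7+6+9+7+7+7+4+3+5+4+3+5+7+8+3+1+0+5 = 172

172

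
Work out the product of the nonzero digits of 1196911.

486

1×1×9×6×9×1×1 = 486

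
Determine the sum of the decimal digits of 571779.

36

5+7+1+7+7+9 = 36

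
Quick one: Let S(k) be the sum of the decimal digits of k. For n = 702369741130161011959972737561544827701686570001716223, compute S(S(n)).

First digit sum: 215.
2+1+5 = 8.

8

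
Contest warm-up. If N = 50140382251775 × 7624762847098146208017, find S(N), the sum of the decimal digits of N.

50140382251775 × 7624762847098146208017 = 382308523732633308189959604017480175
Sum of its 36 digits: 153.

153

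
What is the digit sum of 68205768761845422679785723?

6+8+2+0+5+7+6+8+7+6+1+8+4+5+4+2+2+6+7+9+7+8+5+7+2+3 = 135

135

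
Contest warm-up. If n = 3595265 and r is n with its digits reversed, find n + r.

Reverse of 3595265 is 5625953.
3595265 + 5625953 = 9221218

9221218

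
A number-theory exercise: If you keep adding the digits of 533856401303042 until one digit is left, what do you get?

5+3+3+8+5+6+4+0+1+3+0+3+0+4+2 = 47
4+7 = 11
1+1 = 2
(Equivalently, 533856401303042 mod 9 = 2.)

2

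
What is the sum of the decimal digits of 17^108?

622

17^108 = 7735413050995784347652183760792971538697692007637391575106162801311588995884895252237044239108477490539101283170257008945959576885441
Sum of its 133 digits: 622.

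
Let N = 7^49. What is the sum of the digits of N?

178

7^49 = 256923577521058878088611477224235621321607
Sum of its 42 digits: 178.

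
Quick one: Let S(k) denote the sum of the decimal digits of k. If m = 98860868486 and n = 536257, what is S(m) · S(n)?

S(98860868486) = 9+8+8+6+0+8+6+8+4+8+6 = 71.
S(536257) = 5+3+6+2+5+7 = 28.
71 · 28 = 1988.

1988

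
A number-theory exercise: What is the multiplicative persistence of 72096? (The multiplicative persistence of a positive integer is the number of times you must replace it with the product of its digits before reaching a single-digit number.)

1

72096 → 0 (1 step)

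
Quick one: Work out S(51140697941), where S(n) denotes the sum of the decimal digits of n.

47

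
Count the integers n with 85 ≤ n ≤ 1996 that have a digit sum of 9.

91

The integers in [85, 1996] that have a digit sum of 9: 90, 108, 117, 126, 135, 144, …, 1710, 1800.
91 qualify.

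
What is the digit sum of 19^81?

19^81 = 37935138777825626081921793537883175111660882975396868589425211875005368072659738180509867983917766065619
Sum of its 104 digits: 523.

523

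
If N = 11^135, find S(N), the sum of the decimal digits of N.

11^135 = 387268788007510238116131603898074820358449140004929700895532859888700373926333292367809980247093731747824024201633903650600005369231542950851
Sum of its 141 digits: 593.

593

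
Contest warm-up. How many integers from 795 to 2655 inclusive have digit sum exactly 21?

The integers in [795, 2655] that have digit sum exactly 21: 795, 849, 858, 867, 876, 885, …, 2595, 2649.
66 qualify.

66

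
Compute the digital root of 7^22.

7

The digital root of n equals n mod 9 (or 9 when 9 | n), so we need 7^22 mod 9.
7^22 ≡ 7 (mod 9), so the digital root is 7.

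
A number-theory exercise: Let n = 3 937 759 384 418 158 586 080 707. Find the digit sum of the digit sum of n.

9

First digit sum: 126.
1+2+6 = 9.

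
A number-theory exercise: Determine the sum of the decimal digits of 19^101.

595

19^101 = 1425980859766787704425682807208175939241834849263281218168324604747928137034983072984148399494933080177249316461614210197167182019
Sum of its 130 digits: 595.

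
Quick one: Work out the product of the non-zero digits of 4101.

4

4×1×1 = 4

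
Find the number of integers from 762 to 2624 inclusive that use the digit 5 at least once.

510

The integers in [762, 2624] that use the digit 5 at least once: 765, 775, 785, 795, 805, 815, …, 2605, 2615.
510 qualify.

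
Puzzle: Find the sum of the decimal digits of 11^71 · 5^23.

397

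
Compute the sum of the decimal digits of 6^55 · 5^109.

297

6^55 · 5^109 = 96838765345008781010955060675193806218885583803057670593261718750000000000000000000000000000000000000000000000000000000
Sum of its 119 digits: 297.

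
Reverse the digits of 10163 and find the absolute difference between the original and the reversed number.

25938

Reverse of 10163 is 36101.
|10163 − 36101| = 25938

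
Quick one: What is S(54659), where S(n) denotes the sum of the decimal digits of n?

5+4+6+5+9 = 29

29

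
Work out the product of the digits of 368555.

18000

3×6×8×5×5×5 = 18000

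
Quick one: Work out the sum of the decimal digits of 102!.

630

102! = 961446671503512660926865558697259548455355905059659464369444714048531715130254590603314961882364451384985595980362059157503710042865532928000000000000000000000000
Sum of its 162 digits: 630.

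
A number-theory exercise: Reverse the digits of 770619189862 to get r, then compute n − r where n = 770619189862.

Reverse of 770619189862 is 268981916077.
770619189862 − 268981916077 = 501637273785

501637273785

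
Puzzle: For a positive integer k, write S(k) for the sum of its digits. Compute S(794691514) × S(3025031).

644

S(794691514) = 7+9+4+6+9+1+5+1+4 = 46.
S(3025031) = 3+0+2+5+0+3+1 = 14.
46 · 14 = 644.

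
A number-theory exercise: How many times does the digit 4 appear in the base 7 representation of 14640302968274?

14640302968274 in base 7 is 3040504232650604.
The digit 4 appears 3 times.

3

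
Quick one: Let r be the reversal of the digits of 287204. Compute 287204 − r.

Reverse of 287204 is 402782.
287204 − 402782 = -115578

-115578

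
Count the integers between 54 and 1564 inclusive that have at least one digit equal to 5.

422

The integers in [54, 1564] that have at least one digit equal to 5: 54, 55, 56, 57, 58, 59, …, 1563, 1564.
422 qualify.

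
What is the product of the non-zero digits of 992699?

78732

9×9×2×6×9×9 = 78732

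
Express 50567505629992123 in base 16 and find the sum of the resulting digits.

50567505629992123 in base 16 is B3A6E0E240D4BB.
Digit sum: 11+3+10+6+14+0+14+2+4+0+13+4+11+11 = 103.

103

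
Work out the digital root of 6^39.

The digital root of n equals n mod 9 (or 9 when 9 | n), so we need 6^39 mod 9.
6^39 ≡ 0 (mod 9), so the digital root is 9.

9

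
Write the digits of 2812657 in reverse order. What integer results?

7562182

Reversing 2812657 gives 7562182.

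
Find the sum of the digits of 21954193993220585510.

2+1+9+5+4+1+9+3+9+9+3+2+2+0+5+8+5+5+1+0 = 83

83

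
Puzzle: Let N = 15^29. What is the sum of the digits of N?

15^29 = 12783403948858939111232757568359375
Sum of its 35 digits: 171.

171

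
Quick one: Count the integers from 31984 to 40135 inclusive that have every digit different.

The integers in [31984, 40135] that have every digit different: 31984, 31985, 31986, 31987, 32014, 32015, …, 40132, 40135.
2364 qualify.

2364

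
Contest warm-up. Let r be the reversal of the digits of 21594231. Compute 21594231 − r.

Reverse of 21594231 is 13249512.
21594231 − 13249512 = 8344719

8344719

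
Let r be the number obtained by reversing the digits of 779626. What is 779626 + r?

Reverse of 779626 is 626977.
779626 + 626977 = 1406603

1406603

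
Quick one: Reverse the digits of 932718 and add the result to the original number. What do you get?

1749957

Reverse of 932718 is 817239.
932718 + 817239 = 1749957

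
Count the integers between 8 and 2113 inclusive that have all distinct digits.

The integers in [8, 2113] that have all distinct digits: 8, 9, 10, 12, 13, 14, …, 2108, 2109.
1298 qualify.

1298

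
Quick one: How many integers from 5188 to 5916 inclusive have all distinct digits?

356

The integers in [5188, 5916] that have all distinct digits: 5189, 5190, 5192, 5193, 5194, 5196, …, 5914, 5916.
356 qualify.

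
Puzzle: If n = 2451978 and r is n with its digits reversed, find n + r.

11243520

Reverse of 2451978 is 8791542.
2451978 + 8791542 = 11243520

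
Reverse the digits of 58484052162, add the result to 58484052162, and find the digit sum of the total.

45

Reversal of 58484052162 is 26125048485; 58484052162 + 26125048485 = 84609100647.
Digit sum of 84609100647: 8+4+6+0+9+1+0+0+6+4+7 = 45.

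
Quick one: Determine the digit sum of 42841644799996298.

4+2+8+4+1+6+4+4+7+9+9+9+9+6+2+9+8 = 101

101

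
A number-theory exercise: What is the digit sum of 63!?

333

63! = 1982608315404440064116146708361898137544773690227268628106279599612729753600000000000000
Sum of its 88 digits: 333.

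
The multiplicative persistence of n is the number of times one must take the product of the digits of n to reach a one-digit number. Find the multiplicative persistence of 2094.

2094 → 0 (1 step)

1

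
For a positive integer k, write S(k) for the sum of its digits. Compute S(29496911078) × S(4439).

1120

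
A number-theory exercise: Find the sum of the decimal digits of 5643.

18

5+6+4+3 = 18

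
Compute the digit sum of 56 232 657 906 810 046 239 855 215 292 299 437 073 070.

174

5+6+2+3+2+6+5+7+9+0+6+8+1+0+0+4+6+2+3+9+8+5+5+2+1+5+2+9+2+2+9+9+4+3+7+0+7+3+0+7+0 = 174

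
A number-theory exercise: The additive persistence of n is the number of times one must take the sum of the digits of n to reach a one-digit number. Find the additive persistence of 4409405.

2

4409405 → 26 → 8 (2 steps)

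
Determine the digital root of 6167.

2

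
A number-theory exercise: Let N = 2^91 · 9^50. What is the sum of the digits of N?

342

2^91 · 9^50 = 1276012936523575988470098178043081680736608809517489983482562434315424104448
Sum of its 76 digits: 342.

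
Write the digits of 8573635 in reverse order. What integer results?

5363758

Reversing 8573635 gives 5363758.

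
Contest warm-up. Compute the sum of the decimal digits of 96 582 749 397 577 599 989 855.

155

9+6+5+8+2+7+4+9+3+9+7+5+7+7+5+9+9+9+8+9+8+5+5 = 155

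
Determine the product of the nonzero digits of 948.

288

9×4×8 = 288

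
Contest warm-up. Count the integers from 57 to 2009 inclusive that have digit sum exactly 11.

129

The integers in [57, 2009] that have digit sum exactly 11: 65, 74, 83, 92, 119, 128, …, 1910, 2009.
129 qualify.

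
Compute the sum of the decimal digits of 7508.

7+5+0+8 = 20

20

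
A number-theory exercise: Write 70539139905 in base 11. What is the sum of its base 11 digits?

55

70539139905 in base 11 is 27A08561943.
Digit sum: 2+7+10+0+8+5+6+1+9+4+3 = 55.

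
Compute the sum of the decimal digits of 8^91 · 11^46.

569

8^91 · 11^46 = 12168928337013312250837330500068362616470091138824127879519419327605759765843925684132292503682985114957835482448098734357413363712
Sum of its 131 digits: 569.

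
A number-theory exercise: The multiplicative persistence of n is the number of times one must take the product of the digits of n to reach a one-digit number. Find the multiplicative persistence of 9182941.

9182941 → 5184 → 160 → 0 (3 steps)

3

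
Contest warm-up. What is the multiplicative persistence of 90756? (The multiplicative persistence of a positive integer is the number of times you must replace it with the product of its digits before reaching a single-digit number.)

1

90756 → 0 (1 step)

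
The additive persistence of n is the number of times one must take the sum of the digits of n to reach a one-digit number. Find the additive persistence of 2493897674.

2493897674 → 59 → 14 → 5 (3 steps)

3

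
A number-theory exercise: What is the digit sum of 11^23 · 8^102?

518

11^23 · 8^102 = 116737511667766965457838990330633748710233357135189178540298413839250021547739529604220311936421377650818240672169984
Sum of its 117 digits: 518.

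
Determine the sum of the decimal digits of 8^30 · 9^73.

450

8^30 · 9^73 = 5654611848142264404952976238836662990825207588960436254004700595403629030707798479166371681796096
Sum of its 97 digits: 450.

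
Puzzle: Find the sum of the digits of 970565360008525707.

75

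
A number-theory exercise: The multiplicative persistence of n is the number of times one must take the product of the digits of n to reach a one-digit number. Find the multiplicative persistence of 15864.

2

15864 → 960 → 0 (2 steps)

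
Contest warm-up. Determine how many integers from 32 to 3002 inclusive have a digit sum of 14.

The integers in [32, 3002] that have a digit sum of 14: 59, 68, 77, 86, 95, 149, …, 2921, 2930.
223 qualify.

223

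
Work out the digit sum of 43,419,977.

4+3+4+1+9+9+7+7 = 44

44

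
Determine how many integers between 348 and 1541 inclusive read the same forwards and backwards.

70

The integers in [348, 1541] that read the same forwards and backwards: 353, 363, 373, 383, 393, 404, …, 1331, 1441.
70 qualify.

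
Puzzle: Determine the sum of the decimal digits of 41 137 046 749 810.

55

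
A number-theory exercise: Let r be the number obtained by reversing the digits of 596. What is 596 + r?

1291

Reverse of 596 is 695.
596 + 695 = 1291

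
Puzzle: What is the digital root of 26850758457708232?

7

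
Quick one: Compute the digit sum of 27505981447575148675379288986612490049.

2+7+5+0+5+9+8+1+4+4+7+5+7+5+1+4+8+6+7+5+3+7+9+2+8+8+9+8+6+6+1+2+4+9+0+0+4+9 = 195

195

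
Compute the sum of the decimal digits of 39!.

39! = 20397882081197443358640281739902897356800000000
Sum of its 47 digits: 189.

189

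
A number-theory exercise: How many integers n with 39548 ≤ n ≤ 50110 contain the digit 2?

3540

The integers in [39548, 50110] that contain the digit 2: 39552, 39562, 39572, 39582, 39592, 39602, …, 50092, 50102.
3540 qualify.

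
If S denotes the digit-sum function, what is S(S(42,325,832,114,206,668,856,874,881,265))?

5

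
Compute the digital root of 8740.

1

8+7+4+0 = 19
1+9 = 10
1+0 = 1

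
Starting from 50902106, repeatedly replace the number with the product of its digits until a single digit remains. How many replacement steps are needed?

50902106 → 0 (1 step)

1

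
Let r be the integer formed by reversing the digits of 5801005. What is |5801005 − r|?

799920

Reverse of 5801005 is 5001085.
|5801005 − 5001085| = 799920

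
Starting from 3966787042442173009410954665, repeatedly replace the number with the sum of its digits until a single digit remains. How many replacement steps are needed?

3966787042442173009410954665 → 122 → 5 (2 steps)

2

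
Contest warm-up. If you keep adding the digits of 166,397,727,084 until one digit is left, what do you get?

6

1+6+6+3+9+7+7+2+7+0+8+4 = 60
6+0 = 6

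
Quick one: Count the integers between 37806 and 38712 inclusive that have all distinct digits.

340

The integers in [37806, 38712] that have all distinct digits: 37806, 37809, 37810, 37812, 37814, 37815, …, 38710, 38712.
340 qualify.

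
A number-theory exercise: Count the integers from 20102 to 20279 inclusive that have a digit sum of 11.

The integers in [20102, 20279] that have a digit sum of 11: 20108, 20117, 20126, 20135, 20144, 20153, …, 20261, 20270.
17 qualify.

17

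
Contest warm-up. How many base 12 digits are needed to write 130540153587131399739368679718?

27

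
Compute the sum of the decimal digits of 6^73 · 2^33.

6^73 · 2^33 = 5483162727422114793886824802743470433361440737768341638130352259072
Sum of its 67 digits: 279.

279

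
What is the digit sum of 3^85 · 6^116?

576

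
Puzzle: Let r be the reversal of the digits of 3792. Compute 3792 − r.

819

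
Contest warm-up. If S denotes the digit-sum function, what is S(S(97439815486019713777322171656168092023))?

8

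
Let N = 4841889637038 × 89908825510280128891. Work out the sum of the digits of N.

150

4841889637038 × 89908825510280128891 = 435328610516483128413747847464858
Sum of its 33 digits: 150.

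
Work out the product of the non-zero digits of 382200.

96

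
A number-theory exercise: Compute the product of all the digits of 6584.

960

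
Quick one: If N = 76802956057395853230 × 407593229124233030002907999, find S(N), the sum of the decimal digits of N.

213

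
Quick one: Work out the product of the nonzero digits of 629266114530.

6×2×9×2×6×6×1×1×4×5×3 = 466560

466560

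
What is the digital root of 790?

7+9+0 = 16
1+6 = 7

7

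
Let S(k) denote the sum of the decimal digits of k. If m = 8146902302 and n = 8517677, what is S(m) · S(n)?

1435

S(8146902302) = 8+1+4+6+9+0+2+3+0+2 = 35.
S(8517677) = 8+5+1+7+6+7+7 = 41.
35 · 41 = 1435.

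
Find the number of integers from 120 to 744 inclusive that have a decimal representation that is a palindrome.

The integers in [120, 744] that have a decimal representation that is a palindrome: 121, 131, 141, 151, 161, 171, …, 727, 737.
62 qualify.

62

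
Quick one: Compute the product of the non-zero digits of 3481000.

96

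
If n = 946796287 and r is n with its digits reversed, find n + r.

1729493936

Reverse of 946796287 is 782697649.
946796287 + 782697649 = 1729493936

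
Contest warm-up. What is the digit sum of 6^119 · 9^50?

639

6^119 · 9^50 = 205174917572075329536420592766959548522435562981835234507117817426645576378068847864640343661957701521917981329148873563415600048423353450496
Sum of its 141 digits: 639.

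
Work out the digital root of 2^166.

The digital root of n equals n mod 9 (or 9 when 9 | n), so we need 2^166 mod 9.
2^166 ≡ 7 (mod 9), so the digital root is 7.

7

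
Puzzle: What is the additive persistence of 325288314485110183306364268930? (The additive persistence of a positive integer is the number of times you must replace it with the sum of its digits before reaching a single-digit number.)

2

325288314485110183306364268930 → 117 → 9 (2 steps)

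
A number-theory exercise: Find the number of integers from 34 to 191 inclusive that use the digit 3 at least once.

The integers in [34, 191] that use the digit 3 at least once: 34, 35, 36, 37, 38, 39, …, 173, 183.
30 qualify.

30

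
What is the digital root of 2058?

6

2+0+5+8 = 15
1+5 = 6
(Equivalently, 2058 mod 9 = 6.)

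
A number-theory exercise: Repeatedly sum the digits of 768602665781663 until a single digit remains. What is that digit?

7+6+8+6+0+2+6+6+5+7+8+1+6+6+3 = 77
7+7 = 14
1+4 = 5
(Equivalently, 768602665781663 mod 9 = 5.)

5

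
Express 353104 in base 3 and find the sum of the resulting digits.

353104 in base 3 is 122221100221.
Digit sum: 1+2+2+2+2+1+1+0+0+2+2+1 = 16.

16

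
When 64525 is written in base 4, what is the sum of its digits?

13

64525 in base 4 is 33300031.
Digit sum: 3+3+3+0+0+0+3+1 = 13.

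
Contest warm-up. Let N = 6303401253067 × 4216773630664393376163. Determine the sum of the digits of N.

6303401253067 × 4216773630664393376163 = 26580016187429820263045268888441921
Sum of its 35 digits: 150.

150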